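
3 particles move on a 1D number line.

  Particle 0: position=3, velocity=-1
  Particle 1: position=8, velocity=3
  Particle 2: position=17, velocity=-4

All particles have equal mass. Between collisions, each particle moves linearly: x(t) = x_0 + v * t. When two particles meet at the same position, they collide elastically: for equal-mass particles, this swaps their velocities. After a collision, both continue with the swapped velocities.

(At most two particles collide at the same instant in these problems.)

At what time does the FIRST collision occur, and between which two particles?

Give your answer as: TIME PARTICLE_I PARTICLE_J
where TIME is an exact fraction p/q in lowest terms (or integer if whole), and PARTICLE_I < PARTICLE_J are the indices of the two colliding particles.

Pair (0,1): pos 3,8 vel -1,3 -> not approaching (rel speed -4 <= 0)
Pair (1,2): pos 8,17 vel 3,-4 -> gap=9, closing at 7/unit, collide at t=9/7
Earliest collision: t=9/7 between 1 and 2

Answer: 9/7 1 2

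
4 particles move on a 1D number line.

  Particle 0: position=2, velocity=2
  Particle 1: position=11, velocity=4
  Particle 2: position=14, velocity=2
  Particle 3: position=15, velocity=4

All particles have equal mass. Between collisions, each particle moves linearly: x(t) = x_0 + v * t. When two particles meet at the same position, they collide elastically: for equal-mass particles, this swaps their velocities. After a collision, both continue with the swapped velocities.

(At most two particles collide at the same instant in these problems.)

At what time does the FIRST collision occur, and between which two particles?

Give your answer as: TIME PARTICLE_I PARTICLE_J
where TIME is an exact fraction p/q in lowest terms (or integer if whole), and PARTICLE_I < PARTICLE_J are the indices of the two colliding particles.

Pair (0,1): pos 2,11 vel 2,4 -> not approaching (rel speed -2 <= 0)
Pair (1,2): pos 11,14 vel 4,2 -> gap=3, closing at 2/unit, collide at t=3/2
Pair (2,3): pos 14,15 vel 2,4 -> not approaching (rel speed -2 <= 0)
Earliest collision: t=3/2 between 1 and 2

Answer: 3/2 1 2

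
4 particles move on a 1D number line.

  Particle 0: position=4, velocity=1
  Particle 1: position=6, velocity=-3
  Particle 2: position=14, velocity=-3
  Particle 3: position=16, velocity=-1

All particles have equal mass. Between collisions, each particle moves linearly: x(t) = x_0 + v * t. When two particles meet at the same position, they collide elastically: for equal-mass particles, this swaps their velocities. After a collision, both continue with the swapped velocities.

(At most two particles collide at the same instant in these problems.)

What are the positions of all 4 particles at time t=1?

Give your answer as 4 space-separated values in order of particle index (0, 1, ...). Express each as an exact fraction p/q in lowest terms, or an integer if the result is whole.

Collision at t=1/2: particles 0 and 1 swap velocities; positions: p0=9/2 p1=9/2 p2=25/2 p3=31/2; velocities now: v0=-3 v1=1 v2=-3 v3=-1
Advance to t=1 (no further collisions before then); velocities: v0=-3 v1=1 v2=-3 v3=-1; positions = 3 5 11 15

Answer: 3 5 11 15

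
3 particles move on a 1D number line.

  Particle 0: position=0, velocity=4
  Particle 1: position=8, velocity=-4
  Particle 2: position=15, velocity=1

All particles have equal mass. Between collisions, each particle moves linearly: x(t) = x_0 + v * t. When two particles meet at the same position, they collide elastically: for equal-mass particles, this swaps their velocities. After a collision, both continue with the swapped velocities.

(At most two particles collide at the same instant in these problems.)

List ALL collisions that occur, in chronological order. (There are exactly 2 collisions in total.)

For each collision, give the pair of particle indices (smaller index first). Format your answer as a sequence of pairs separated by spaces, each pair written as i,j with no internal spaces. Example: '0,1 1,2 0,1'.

Collision at t=1: particles 0 and 1 swap velocities; positions: p0=4 p1=4 p2=16; velocities now: v0=-4 v1=4 v2=1
Collision at t=5: particles 1 and 2 swap velocities; positions: p0=-12 p1=20 p2=20; velocities now: v0=-4 v1=1 v2=4

Answer: 0,1 1,2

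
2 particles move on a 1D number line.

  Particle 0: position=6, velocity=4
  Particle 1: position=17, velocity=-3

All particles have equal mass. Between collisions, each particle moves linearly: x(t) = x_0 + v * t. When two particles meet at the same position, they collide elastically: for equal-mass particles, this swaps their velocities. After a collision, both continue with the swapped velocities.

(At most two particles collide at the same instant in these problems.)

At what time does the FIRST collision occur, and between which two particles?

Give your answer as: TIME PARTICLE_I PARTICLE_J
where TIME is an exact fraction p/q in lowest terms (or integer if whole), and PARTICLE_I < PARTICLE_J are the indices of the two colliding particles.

Pair (0,1): pos 6,17 vel 4,-3 -> gap=11, closing at 7/unit, collide at t=11/7
Earliest collision: t=11/7 between 0 and 1

Answer: 11/7 0 1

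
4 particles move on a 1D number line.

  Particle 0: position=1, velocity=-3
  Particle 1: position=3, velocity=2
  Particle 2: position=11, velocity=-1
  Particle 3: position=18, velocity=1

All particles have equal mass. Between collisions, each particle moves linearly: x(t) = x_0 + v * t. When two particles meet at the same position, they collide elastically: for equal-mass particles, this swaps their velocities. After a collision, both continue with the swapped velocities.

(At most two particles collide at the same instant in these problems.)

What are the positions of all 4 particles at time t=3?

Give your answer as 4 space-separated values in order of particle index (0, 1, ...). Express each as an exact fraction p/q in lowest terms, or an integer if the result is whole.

Answer: -8 8 9 21

Derivation:
Collision at t=8/3: particles 1 and 2 swap velocities; positions: p0=-7 p1=25/3 p2=25/3 p3=62/3; velocities now: v0=-3 v1=-1 v2=2 v3=1
Advance to t=3 (no further collisions before then); velocities: v0=-3 v1=-1 v2=2 v3=1; positions = -8 8 9 21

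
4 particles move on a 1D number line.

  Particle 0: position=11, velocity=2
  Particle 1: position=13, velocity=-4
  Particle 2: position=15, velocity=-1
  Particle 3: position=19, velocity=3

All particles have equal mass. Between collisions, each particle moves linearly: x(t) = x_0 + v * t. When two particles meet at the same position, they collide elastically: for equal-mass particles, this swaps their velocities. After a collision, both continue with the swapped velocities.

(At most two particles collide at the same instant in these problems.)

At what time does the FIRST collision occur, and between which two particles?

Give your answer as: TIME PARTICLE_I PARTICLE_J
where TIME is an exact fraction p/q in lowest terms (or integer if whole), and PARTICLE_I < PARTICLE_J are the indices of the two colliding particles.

Answer: 1/3 0 1

Derivation:
Pair (0,1): pos 11,13 vel 2,-4 -> gap=2, closing at 6/unit, collide at t=1/3
Pair (1,2): pos 13,15 vel -4,-1 -> not approaching (rel speed -3 <= 0)
Pair (2,3): pos 15,19 vel -1,3 -> not approaching (rel speed -4 <= 0)
Earliest collision: t=1/3 between 0 and 1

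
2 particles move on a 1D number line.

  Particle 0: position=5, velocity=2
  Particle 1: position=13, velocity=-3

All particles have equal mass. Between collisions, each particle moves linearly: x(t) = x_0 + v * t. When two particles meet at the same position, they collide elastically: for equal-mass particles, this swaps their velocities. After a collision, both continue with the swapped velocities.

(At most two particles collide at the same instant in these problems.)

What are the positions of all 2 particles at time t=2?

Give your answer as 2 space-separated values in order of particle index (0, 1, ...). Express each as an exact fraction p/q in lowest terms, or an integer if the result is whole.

Collision at t=8/5: particles 0 and 1 swap velocities; positions: p0=41/5 p1=41/5; velocities now: v0=-3 v1=2
Advance to t=2 (no further collisions before then); velocities: v0=-3 v1=2; positions = 7 9

Answer: 7 9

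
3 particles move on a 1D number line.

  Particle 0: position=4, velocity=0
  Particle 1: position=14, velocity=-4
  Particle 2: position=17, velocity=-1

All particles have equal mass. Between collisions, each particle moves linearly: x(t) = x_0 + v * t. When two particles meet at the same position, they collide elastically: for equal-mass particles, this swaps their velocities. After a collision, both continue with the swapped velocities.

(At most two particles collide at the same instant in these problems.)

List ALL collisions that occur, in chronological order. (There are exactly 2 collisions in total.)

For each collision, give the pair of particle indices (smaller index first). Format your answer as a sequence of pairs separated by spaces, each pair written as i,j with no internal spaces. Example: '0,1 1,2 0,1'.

Collision at t=5/2: particles 0 and 1 swap velocities; positions: p0=4 p1=4 p2=29/2; velocities now: v0=-4 v1=0 v2=-1
Collision at t=13: particles 1 and 2 swap velocities; positions: p0=-38 p1=4 p2=4; velocities now: v0=-4 v1=-1 v2=0

Answer: 0,1 1,2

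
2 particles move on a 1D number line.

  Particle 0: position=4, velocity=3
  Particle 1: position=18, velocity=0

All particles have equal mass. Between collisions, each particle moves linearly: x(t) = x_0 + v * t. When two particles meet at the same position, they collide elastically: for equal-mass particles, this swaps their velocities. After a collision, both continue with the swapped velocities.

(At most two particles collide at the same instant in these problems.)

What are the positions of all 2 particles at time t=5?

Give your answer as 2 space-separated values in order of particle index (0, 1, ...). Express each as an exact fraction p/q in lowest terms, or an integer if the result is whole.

Collision at t=14/3: particles 0 and 1 swap velocities; positions: p0=18 p1=18; velocities now: v0=0 v1=3
Advance to t=5 (no further collisions before then); velocities: v0=0 v1=3; positions = 18 19

Answer: 18 19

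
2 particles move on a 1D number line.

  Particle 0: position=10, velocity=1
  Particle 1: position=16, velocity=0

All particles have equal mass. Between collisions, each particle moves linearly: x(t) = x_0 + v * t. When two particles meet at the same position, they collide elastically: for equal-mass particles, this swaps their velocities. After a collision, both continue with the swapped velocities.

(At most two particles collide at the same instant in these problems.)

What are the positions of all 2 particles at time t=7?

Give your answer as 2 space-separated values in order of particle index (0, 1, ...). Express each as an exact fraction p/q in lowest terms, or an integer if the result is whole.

Collision at t=6: particles 0 and 1 swap velocities; positions: p0=16 p1=16; velocities now: v0=0 v1=1
Advance to t=7 (no further collisions before then); velocities: v0=0 v1=1; positions = 16 17

Answer: 16 17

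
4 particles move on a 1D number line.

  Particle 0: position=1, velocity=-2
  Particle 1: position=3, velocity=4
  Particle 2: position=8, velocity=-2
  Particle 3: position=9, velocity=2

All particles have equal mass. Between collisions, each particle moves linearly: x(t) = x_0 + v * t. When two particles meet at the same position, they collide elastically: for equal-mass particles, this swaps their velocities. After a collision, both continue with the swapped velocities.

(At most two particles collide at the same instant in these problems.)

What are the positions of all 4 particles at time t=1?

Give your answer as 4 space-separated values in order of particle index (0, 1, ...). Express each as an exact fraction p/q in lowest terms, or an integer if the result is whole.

Collision at t=5/6: particles 1 and 2 swap velocities; positions: p0=-2/3 p1=19/3 p2=19/3 p3=32/3; velocities now: v0=-2 v1=-2 v2=4 v3=2
Advance to t=1 (no further collisions before then); velocities: v0=-2 v1=-2 v2=4 v3=2; positions = -1 6 7 11

Answer: -1 6 7 11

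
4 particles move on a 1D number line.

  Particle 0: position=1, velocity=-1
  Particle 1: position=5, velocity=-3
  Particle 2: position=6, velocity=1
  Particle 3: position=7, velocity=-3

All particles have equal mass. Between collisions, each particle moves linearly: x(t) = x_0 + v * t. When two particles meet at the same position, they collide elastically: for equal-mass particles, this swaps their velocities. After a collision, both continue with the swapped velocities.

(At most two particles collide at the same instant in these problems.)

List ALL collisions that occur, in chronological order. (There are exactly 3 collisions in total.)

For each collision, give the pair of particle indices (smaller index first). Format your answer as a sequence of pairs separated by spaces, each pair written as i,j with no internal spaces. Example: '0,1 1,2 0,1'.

Answer: 2,3 0,1 1,2

Derivation:
Collision at t=1/4: particles 2 and 3 swap velocities; positions: p0=3/4 p1=17/4 p2=25/4 p3=25/4; velocities now: v0=-1 v1=-3 v2=-3 v3=1
Collision at t=2: particles 0 and 1 swap velocities; positions: p0=-1 p1=-1 p2=1 p3=8; velocities now: v0=-3 v1=-1 v2=-3 v3=1
Collision at t=3: particles 1 and 2 swap velocities; positions: p0=-4 p1=-2 p2=-2 p3=9; velocities now: v0=-3 v1=-3 v2=-1 v3=1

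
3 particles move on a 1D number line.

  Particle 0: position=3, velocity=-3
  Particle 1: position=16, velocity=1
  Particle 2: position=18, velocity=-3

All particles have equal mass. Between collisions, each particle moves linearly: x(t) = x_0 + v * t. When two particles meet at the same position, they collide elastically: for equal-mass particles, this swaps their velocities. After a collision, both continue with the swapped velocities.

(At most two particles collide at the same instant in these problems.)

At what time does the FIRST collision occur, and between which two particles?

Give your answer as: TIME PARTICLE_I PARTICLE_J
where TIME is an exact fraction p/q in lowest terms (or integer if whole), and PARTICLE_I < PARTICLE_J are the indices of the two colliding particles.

Pair (0,1): pos 3,16 vel -3,1 -> not approaching (rel speed -4 <= 0)
Pair (1,2): pos 16,18 vel 1,-3 -> gap=2, closing at 4/unit, collide at t=1/2
Earliest collision: t=1/2 between 1 and 2

Answer: 1/2 1 2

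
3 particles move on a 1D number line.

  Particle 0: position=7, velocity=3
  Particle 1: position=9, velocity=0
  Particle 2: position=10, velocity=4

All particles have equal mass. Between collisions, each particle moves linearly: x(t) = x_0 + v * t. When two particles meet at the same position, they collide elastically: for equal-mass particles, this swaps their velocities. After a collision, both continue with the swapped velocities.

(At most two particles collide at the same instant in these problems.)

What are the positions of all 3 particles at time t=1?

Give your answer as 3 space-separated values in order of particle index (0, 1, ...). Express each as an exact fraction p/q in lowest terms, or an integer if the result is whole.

Answer: 9 10 14

Derivation:
Collision at t=2/3: particles 0 and 1 swap velocities; positions: p0=9 p1=9 p2=38/3; velocities now: v0=0 v1=3 v2=4
Advance to t=1 (no further collisions before then); velocities: v0=0 v1=3 v2=4; positions = 9 10 14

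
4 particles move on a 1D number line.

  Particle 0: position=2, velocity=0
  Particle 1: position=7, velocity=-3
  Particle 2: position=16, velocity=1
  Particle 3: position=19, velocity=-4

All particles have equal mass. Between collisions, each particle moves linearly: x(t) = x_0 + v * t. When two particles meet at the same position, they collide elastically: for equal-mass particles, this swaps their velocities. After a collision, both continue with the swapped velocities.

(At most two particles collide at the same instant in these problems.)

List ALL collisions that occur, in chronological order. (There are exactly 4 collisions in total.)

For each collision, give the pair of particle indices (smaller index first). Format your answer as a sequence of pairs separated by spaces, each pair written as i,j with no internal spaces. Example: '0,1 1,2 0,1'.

Collision at t=3/5: particles 2 and 3 swap velocities; positions: p0=2 p1=26/5 p2=83/5 p3=83/5; velocities now: v0=0 v1=-3 v2=-4 v3=1
Collision at t=5/3: particles 0 and 1 swap velocities; positions: p0=2 p1=2 p2=37/3 p3=53/3; velocities now: v0=-3 v1=0 v2=-4 v3=1
Collision at t=17/4: particles 1 and 2 swap velocities; positions: p0=-23/4 p1=2 p2=2 p3=81/4; velocities now: v0=-3 v1=-4 v2=0 v3=1
Collision at t=12: particles 0 and 1 swap velocities; positions: p0=-29 p1=-29 p2=2 p3=28; velocities now: v0=-4 v1=-3 v2=0 v3=1

Answer: 2,3 0,1 1,2 0,1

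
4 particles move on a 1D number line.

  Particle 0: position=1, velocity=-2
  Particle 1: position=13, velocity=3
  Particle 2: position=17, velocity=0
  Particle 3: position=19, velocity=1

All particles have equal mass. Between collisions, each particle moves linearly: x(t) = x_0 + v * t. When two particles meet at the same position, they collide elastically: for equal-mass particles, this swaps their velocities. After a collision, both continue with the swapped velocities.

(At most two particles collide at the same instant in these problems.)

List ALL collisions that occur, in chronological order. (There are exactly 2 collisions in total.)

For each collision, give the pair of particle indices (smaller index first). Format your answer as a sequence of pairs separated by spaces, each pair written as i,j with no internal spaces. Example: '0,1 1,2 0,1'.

Answer: 1,2 2,3

Derivation:
Collision at t=4/3: particles 1 and 2 swap velocities; positions: p0=-5/3 p1=17 p2=17 p3=61/3; velocities now: v0=-2 v1=0 v2=3 v3=1
Collision at t=3: particles 2 and 3 swap velocities; positions: p0=-5 p1=17 p2=22 p3=22; velocities now: v0=-2 v1=0 v2=1 v3=3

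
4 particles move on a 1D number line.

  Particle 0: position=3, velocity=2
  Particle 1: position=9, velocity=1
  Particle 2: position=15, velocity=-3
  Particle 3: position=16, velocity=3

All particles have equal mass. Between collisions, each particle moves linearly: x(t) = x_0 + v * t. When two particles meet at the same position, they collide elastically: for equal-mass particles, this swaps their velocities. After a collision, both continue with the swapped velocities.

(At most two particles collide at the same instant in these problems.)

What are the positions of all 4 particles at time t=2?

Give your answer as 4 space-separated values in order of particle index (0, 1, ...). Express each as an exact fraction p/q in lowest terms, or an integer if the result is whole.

Collision at t=3/2: particles 1 and 2 swap velocities; positions: p0=6 p1=21/2 p2=21/2 p3=41/2; velocities now: v0=2 v1=-3 v2=1 v3=3
Advance to t=2 (no further collisions before then); velocities: v0=2 v1=-3 v2=1 v3=3; positions = 7 9 11 22

Answer: 7 9 11 22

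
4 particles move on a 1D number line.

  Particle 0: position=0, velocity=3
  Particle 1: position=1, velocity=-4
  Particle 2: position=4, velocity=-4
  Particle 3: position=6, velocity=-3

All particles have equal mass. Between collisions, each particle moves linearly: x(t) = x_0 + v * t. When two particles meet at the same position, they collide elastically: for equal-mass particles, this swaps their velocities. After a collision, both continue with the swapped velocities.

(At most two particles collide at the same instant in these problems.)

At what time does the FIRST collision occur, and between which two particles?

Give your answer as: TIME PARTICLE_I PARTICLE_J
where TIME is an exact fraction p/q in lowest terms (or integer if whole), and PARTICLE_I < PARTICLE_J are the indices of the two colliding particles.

Answer: 1/7 0 1

Derivation:
Pair (0,1): pos 0,1 vel 3,-4 -> gap=1, closing at 7/unit, collide at t=1/7
Pair (1,2): pos 1,4 vel -4,-4 -> not approaching (rel speed 0 <= 0)
Pair (2,3): pos 4,6 vel -4,-3 -> not approaching (rel speed -1 <= 0)
Earliest collision: t=1/7 between 0 and 1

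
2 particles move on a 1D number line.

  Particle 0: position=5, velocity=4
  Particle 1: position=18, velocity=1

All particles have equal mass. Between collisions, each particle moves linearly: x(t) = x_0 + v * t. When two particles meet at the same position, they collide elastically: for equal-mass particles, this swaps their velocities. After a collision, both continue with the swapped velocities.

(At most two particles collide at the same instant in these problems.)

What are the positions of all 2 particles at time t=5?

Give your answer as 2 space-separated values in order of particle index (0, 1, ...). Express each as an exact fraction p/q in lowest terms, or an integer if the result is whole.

Answer: 23 25

Derivation:
Collision at t=13/3: particles 0 and 1 swap velocities; positions: p0=67/3 p1=67/3; velocities now: v0=1 v1=4
Advance to t=5 (no further collisions before then); velocities: v0=1 v1=4; positions = 23 25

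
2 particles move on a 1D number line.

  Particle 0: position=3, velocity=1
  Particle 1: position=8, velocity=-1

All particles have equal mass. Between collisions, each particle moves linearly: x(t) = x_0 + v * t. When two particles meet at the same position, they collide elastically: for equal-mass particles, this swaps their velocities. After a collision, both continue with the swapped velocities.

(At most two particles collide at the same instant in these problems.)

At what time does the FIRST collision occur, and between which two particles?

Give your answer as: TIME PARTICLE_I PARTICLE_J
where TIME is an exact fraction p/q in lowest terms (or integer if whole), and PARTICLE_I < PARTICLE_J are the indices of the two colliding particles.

Answer: 5/2 0 1

Derivation:
Pair (0,1): pos 3,8 vel 1,-1 -> gap=5, closing at 2/unit, collide at t=5/2
Earliest collision: t=5/2 between 0 and 1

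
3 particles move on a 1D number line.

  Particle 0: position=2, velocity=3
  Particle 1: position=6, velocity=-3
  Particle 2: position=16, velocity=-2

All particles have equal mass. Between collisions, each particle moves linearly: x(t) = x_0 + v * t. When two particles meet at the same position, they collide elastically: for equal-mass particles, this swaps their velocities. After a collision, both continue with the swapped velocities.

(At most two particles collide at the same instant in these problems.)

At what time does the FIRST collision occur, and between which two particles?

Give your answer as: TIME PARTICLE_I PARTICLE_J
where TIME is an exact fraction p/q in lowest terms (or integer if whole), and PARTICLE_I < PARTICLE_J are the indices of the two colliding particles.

Pair (0,1): pos 2,6 vel 3,-3 -> gap=4, closing at 6/unit, collide at t=2/3
Pair (1,2): pos 6,16 vel -3,-2 -> not approaching (rel speed -1 <= 0)
Earliest collision: t=2/3 between 0 and 1

Answer: 2/3 0 1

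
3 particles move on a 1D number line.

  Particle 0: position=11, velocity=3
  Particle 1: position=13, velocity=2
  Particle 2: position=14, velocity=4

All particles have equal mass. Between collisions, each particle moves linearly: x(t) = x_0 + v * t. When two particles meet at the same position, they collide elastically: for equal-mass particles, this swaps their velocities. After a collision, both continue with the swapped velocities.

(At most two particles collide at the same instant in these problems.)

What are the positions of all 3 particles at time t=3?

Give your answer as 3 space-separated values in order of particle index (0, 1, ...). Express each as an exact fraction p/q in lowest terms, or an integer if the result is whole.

Answer: 19 20 26

Derivation:
Collision at t=2: particles 0 and 1 swap velocities; positions: p0=17 p1=17 p2=22; velocities now: v0=2 v1=3 v2=4
Advance to t=3 (no further collisions before then); velocities: v0=2 v1=3 v2=4; positions = 19 20 26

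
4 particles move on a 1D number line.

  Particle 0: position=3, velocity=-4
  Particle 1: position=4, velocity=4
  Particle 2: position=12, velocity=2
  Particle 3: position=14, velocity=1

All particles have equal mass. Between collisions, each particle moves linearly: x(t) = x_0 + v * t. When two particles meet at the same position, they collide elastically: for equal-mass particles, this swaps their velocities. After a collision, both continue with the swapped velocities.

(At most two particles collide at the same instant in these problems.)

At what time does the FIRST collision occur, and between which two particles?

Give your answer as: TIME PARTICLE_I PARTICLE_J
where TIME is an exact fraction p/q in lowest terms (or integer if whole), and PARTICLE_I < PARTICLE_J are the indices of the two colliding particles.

Pair (0,1): pos 3,4 vel -4,4 -> not approaching (rel speed -8 <= 0)
Pair (1,2): pos 4,12 vel 4,2 -> gap=8, closing at 2/unit, collide at t=4
Pair (2,3): pos 12,14 vel 2,1 -> gap=2, closing at 1/unit, collide at t=2
Earliest collision: t=2 between 2 and 3

Answer: 2 2 3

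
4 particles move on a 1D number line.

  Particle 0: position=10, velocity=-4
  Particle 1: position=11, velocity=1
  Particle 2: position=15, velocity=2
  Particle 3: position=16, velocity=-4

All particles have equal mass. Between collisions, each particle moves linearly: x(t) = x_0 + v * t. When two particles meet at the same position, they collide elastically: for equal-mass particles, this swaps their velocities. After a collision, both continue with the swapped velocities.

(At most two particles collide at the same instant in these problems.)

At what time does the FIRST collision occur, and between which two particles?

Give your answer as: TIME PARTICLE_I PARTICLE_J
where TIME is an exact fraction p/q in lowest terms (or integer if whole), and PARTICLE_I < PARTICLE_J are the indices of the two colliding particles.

Pair (0,1): pos 10,11 vel -4,1 -> not approaching (rel speed -5 <= 0)
Pair (1,2): pos 11,15 vel 1,2 -> not approaching (rel speed -1 <= 0)
Pair (2,3): pos 15,16 vel 2,-4 -> gap=1, closing at 6/unit, collide at t=1/6
Earliest collision: t=1/6 between 2 and 3

Answer: 1/6 2 3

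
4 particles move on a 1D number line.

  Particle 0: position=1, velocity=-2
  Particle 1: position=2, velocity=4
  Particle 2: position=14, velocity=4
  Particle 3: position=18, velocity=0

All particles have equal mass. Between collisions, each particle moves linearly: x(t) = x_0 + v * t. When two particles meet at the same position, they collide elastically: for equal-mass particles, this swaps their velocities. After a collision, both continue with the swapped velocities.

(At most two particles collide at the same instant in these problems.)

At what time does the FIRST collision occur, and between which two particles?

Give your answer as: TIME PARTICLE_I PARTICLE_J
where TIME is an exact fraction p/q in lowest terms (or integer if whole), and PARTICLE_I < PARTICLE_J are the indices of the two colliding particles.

Answer: 1 2 3

Derivation:
Pair (0,1): pos 1,2 vel -2,4 -> not approaching (rel speed -6 <= 0)
Pair (1,2): pos 2,14 vel 4,4 -> not approaching (rel speed 0 <= 0)
Pair (2,3): pos 14,18 vel 4,0 -> gap=4, closing at 4/unit, collide at t=1
Earliest collision: t=1 between 2 and 3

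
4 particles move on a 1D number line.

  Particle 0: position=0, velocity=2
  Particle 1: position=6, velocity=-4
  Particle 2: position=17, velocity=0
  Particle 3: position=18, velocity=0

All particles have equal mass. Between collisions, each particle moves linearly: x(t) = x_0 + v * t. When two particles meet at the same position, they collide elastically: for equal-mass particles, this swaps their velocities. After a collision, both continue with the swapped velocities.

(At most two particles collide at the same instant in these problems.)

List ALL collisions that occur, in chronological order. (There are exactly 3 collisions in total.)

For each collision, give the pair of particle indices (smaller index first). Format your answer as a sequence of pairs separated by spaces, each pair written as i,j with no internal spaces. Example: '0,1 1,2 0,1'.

Answer: 0,1 1,2 2,3

Derivation:
Collision at t=1: particles 0 and 1 swap velocities; positions: p0=2 p1=2 p2=17 p3=18; velocities now: v0=-4 v1=2 v2=0 v3=0
Collision at t=17/2: particles 1 and 2 swap velocities; positions: p0=-28 p1=17 p2=17 p3=18; velocities now: v0=-4 v1=0 v2=2 v3=0
Collision at t=9: particles 2 and 3 swap velocities; positions: p0=-30 p1=17 p2=18 p3=18; velocities now: v0=-4 v1=0 v2=0 v3=2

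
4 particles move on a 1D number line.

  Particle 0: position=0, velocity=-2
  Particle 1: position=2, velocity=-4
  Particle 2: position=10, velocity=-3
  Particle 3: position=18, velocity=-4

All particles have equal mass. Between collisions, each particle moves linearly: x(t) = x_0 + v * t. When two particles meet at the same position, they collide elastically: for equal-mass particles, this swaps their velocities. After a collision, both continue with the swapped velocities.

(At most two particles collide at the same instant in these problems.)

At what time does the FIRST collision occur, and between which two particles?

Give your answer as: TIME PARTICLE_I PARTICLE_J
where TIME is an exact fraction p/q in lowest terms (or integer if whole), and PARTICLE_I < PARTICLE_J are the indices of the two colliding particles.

Answer: 1 0 1

Derivation:
Pair (0,1): pos 0,2 vel -2,-4 -> gap=2, closing at 2/unit, collide at t=1
Pair (1,2): pos 2,10 vel -4,-3 -> not approaching (rel speed -1 <= 0)
Pair (2,3): pos 10,18 vel -3,-4 -> gap=8, closing at 1/unit, collide at t=8
Earliest collision: t=1 between 0 and 1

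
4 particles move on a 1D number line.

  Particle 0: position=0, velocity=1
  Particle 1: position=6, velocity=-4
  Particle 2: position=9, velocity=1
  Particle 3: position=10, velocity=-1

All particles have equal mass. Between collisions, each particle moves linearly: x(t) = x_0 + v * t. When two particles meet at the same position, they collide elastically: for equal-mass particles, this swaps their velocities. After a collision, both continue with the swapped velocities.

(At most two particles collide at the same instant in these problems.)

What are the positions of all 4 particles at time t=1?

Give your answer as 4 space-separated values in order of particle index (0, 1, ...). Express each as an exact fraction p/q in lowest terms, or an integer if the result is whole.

Collision at t=1/2: particles 2 and 3 swap velocities; positions: p0=1/2 p1=4 p2=19/2 p3=19/2; velocities now: v0=1 v1=-4 v2=-1 v3=1
Advance to t=1 (no further collisions before then); velocities: v0=1 v1=-4 v2=-1 v3=1; positions = 1 2 9 10

Answer: 1 2 9 10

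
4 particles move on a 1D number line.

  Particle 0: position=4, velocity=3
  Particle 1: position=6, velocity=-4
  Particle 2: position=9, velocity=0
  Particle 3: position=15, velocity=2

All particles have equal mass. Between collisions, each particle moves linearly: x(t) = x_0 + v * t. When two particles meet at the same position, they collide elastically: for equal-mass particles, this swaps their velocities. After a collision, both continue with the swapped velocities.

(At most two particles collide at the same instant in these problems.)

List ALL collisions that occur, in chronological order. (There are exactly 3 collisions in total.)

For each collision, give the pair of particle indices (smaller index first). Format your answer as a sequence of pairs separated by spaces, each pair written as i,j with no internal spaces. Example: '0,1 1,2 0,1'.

Collision at t=2/7: particles 0 and 1 swap velocities; positions: p0=34/7 p1=34/7 p2=9 p3=109/7; velocities now: v0=-4 v1=3 v2=0 v3=2
Collision at t=5/3: particles 1 and 2 swap velocities; positions: p0=-2/3 p1=9 p2=9 p3=55/3; velocities now: v0=-4 v1=0 v2=3 v3=2
Collision at t=11: particles 2 and 3 swap velocities; positions: p0=-38 p1=9 p2=37 p3=37; velocities now: v0=-4 v1=0 v2=2 v3=3

Answer: 0,1 1,2 2,3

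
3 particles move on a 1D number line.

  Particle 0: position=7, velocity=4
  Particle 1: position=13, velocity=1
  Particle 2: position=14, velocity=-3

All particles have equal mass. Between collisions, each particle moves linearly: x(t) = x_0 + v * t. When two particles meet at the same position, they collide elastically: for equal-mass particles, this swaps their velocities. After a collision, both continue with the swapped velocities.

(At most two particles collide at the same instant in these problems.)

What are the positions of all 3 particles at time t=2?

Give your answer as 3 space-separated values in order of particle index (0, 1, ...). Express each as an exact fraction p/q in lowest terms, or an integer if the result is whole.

Collision at t=1/4: particles 1 and 2 swap velocities; positions: p0=8 p1=53/4 p2=53/4; velocities now: v0=4 v1=-3 v2=1
Collision at t=1: particles 0 and 1 swap velocities; positions: p0=11 p1=11 p2=14; velocities now: v0=-3 v1=4 v2=1
Collision at t=2: particles 1 and 2 swap velocities; positions: p0=8 p1=15 p2=15; velocities now: v0=-3 v1=1 v2=4
Advance to t=2 (no further collisions before then); velocities: v0=-3 v1=1 v2=4; positions = 8 15 15

Answer: 8 15 15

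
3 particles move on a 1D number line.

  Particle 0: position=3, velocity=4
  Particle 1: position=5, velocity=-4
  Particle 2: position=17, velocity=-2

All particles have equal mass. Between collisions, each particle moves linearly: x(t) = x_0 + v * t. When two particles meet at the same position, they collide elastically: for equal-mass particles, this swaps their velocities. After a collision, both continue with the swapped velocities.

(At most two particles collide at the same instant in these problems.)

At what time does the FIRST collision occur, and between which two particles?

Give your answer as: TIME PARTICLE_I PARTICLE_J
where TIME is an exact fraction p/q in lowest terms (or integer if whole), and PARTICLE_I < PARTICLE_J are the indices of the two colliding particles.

Pair (0,1): pos 3,5 vel 4,-4 -> gap=2, closing at 8/unit, collide at t=1/4
Pair (1,2): pos 5,17 vel -4,-2 -> not approaching (rel speed -2 <= 0)
Earliest collision: t=1/4 between 0 and 1

Answer: 1/4 0 1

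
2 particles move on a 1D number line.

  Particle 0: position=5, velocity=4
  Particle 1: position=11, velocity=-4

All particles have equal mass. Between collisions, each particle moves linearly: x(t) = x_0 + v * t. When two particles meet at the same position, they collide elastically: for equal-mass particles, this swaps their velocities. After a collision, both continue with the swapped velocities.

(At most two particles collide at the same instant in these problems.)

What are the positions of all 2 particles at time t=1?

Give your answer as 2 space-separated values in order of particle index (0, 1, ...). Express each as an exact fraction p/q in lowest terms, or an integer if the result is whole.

Collision at t=3/4: particles 0 and 1 swap velocities; positions: p0=8 p1=8; velocities now: v0=-4 v1=4
Advance to t=1 (no further collisions before then); velocities: v0=-4 v1=4; positions = 7 9

Answer: 7 9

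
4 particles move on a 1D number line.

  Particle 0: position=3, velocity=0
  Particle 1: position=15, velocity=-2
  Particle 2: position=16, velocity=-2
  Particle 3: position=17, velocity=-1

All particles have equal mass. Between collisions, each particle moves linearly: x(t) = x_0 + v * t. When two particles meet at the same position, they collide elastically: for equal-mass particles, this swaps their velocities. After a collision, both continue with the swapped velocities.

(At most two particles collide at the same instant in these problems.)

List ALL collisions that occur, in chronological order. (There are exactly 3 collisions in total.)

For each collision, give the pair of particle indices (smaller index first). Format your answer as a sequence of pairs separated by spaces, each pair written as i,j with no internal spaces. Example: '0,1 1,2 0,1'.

Collision at t=6: particles 0 and 1 swap velocities; positions: p0=3 p1=3 p2=4 p3=11; velocities now: v0=-2 v1=0 v2=-2 v3=-1
Collision at t=13/2: particles 1 and 2 swap velocities; positions: p0=2 p1=3 p2=3 p3=21/2; velocities now: v0=-2 v1=-2 v2=0 v3=-1
Collision at t=14: particles 2 and 3 swap velocities; positions: p0=-13 p1=-12 p2=3 p3=3; velocities now: v0=-2 v1=-2 v2=-1 v3=0

Answer: 0,1 1,2 2,3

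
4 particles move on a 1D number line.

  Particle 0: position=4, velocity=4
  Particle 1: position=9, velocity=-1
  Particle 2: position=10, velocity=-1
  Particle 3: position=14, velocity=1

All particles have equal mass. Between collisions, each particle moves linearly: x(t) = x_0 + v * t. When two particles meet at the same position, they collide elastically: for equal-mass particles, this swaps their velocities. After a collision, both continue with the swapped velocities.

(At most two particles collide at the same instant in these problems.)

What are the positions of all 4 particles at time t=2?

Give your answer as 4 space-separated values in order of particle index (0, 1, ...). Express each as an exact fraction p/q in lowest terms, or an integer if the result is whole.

Answer: 7 8 12 16

Derivation:
Collision at t=1: particles 0 and 1 swap velocities; positions: p0=8 p1=8 p2=9 p3=15; velocities now: v0=-1 v1=4 v2=-1 v3=1
Collision at t=6/5: particles 1 and 2 swap velocities; positions: p0=39/5 p1=44/5 p2=44/5 p3=76/5; velocities now: v0=-1 v1=-1 v2=4 v3=1
Advance to t=2 (no further collisions before then); velocities: v0=-1 v1=-1 v2=4 v3=1; positions = 7 8 12 16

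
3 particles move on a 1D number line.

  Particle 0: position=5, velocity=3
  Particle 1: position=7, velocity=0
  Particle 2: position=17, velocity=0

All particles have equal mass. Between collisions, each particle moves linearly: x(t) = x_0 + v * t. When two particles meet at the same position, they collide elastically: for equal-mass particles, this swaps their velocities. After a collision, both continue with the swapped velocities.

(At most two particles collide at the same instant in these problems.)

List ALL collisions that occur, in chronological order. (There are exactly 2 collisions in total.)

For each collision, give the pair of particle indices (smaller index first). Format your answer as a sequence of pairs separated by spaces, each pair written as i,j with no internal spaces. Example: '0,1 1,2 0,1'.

Collision at t=2/3: particles 0 and 1 swap velocities; positions: p0=7 p1=7 p2=17; velocities now: v0=0 v1=3 v2=0
Collision at t=4: particles 1 and 2 swap velocities; positions: p0=7 p1=17 p2=17; velocities now: v0=0 v1=0 v2=3

Answer: 0,1 1,2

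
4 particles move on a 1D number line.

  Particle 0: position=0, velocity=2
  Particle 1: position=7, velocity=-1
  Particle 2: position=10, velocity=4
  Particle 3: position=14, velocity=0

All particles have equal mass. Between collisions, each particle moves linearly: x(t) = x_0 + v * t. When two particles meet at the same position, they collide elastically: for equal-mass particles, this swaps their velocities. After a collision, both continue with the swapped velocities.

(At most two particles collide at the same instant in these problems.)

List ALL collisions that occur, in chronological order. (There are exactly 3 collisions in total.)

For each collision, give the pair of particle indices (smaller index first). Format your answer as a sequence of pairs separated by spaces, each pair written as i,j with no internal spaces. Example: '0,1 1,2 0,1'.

Answer: 2,3 0,1 1,2

Derivation:
Collision at t=1: particles 2 and 3 swap velocities; positions: p0=2 p1=6 p2=14 p3=14; velocities now: v0=2 v1=-1 v2=0 v3=4
Collision at t=7/3: particles 0 and 1 swap velocities; positions: p0=14/3 p1=14/3 p2=14 p3=58/3; velocities now: v0=-1 v1=2 v2=0 v3=4
Collision at t=7: particles 1 and 2 swap velocities; positions: p0=0 p1=14 p2=14 p3=38; velocities now: v0=-1 v1=0 v2=2 v3=4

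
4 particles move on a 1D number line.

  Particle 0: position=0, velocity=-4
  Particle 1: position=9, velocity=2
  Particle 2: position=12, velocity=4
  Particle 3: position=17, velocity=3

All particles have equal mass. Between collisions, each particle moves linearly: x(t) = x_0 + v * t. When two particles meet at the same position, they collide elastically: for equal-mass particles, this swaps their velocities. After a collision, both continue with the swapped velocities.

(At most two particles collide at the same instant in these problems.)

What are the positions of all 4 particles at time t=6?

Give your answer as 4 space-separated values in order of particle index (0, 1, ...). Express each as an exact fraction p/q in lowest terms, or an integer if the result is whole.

Collision at t=5: particles 2 and 3 swap velocities; positions: p0=-20 p1=19 p2=32 p3=32; velocities now: v0=-4 v1=2 v2=3 v3=4
Advance to t=6 (no further collisions before then); velocities: v0=-4 v1=2 v2=3 v3=4; positions = -24 21 35 36

Answer: -24 21 35 36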